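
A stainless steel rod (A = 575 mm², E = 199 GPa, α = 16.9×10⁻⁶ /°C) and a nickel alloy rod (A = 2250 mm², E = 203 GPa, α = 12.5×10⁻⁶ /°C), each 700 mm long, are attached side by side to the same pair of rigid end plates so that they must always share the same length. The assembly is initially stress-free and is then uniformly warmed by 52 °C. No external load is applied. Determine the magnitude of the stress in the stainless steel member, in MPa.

Equilibrium of a rigid end plate with no external load gives equal and opposite internal forces ±P in the two members. Since α_{stainless steel} > α_{nickel alloy}, heating drives the stainless steel into compression and the nickel alloy into tension.
Equating the net (thermal + elastic) strains gives |α₁ − α₂|·ΔT = P·[1/(A₁E₁) + 1/(A₂E₂)].
|α₁ − α₂|·ΔT = 4.4×10⁻⁶ × 52 = 0.0002288.
1/(A₁E₁) + 1/(A₂E₂) = 1/(575×199×10³) + 1/(2250×203×10³) = 1.093×10⁻⁸ N⁻¹.
P = 0.0002288 / 1.093×10⁻⁸ = 20940 N = 20.94 kN.
σ_{stainless steel} = P/A₁ = 20940/575 = 36.41 MPa, compressive.

σ ≈ 36.4 MPa (compressive)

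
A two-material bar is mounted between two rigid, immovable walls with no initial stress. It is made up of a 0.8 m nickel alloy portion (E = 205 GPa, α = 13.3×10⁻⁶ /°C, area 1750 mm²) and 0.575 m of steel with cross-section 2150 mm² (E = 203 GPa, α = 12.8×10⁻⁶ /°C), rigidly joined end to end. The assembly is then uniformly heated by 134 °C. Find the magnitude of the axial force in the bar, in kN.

P ≈ 680 kN (compressive)

If the supports were absent, the total length change would be Σ αᵢΔT Lᵢ = 13.3×10⁻⁶×134×800 + 12.8×10⁻⁶×134×575 = 2.412 mm.
Since the ends are fixed, an axial force P builds up, equal in every segment, with P · Σ Lᵢ/(AᵢEᵢ) = δ_free.
Σ Lᵢ/(AᵢEᵢ) = 800/(1750×205×10³) + 575/(2150×203×10³) = 3.547×10⁻⁶ mm/N.
Hence P = δ_free / Σ(L/AE) = 2.412/3.547×10⁻⁶ = 679.9 kN (compressive).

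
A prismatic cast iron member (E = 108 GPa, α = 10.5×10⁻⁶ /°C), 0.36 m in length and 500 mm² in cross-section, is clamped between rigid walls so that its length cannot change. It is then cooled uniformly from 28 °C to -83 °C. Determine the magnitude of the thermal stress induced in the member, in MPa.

σ ≈ 126 MPa (tensile)

With length fixed, the mechanical strain must cancel the thermal strain αΔT = 10.5×10⁻⁶ × 111 = 1165.5×10⁻⁶.
Hence σ = E·αΔT = 108×10³ × 1165.5×10⁻⁶ = 125.9 MPa, tensile.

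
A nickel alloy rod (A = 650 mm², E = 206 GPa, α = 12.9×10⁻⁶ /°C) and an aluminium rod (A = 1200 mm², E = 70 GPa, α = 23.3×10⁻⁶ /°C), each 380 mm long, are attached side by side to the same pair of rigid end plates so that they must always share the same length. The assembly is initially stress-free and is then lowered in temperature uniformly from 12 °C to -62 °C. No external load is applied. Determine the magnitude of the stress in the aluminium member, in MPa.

σ ≈ 33.1 MPa (tensile)

Equilibrium of a rigid end plate with no external load gives equal and opposite internal forces ±P in the two members. Since α_{aluminium} > α_{nickel alloy}, cooling drives the aluminium into tension and the nickel alloy into compression.
Setting the final lengths equal and cancelling L: (α₁ − α₂)ΔT = P/(A₁E₁) + P/(A₂E₂).
|α₁ − α₂|·ΔT = 10.4×10⁻⁶ × 74 = 0.0007696.
1/(A₁E₁) + 1/(A₂E₂) = 1/(650×206×10³) + 1/(1200×70×10³) = 1.937×10⁻⁸ N⁻¹.
So P = 0.0007696 / 1.937×10⁻⁸ = 39.73 kN.
σ_{aluminium} = P/A₂ = 39730/1200 = 33.1 MPa, tensile.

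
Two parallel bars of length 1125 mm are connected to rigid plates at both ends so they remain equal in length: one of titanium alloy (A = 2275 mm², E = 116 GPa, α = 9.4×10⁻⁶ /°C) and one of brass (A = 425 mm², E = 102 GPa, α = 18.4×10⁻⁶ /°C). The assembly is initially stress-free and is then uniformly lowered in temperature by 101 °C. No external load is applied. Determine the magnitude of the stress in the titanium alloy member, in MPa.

σ ≈ 14.9 MPa (compressive)

Both members must finish at the same length. With the larger α, the brass tends to over-contract; the plates restrain it, putting the brass in tension and the titanium alloy in compression. With no external load the two internal forces are equal and opposite, magnitude P.
Setting the final lengths equal and cancelling L: (α₁ − α₂)ΔT = P/(A₁E₁) + P/(A₂E₂).
|α₁ − α₂|·ΔT = 9×10⁻⁶ × 101 = 0.000909.
1/(A₁E₁) + 1/(A₂E₂) = 1/(2275×116×10³) + 1/(425×102×10³) = 2.686×10⁻⁸ N⁻¹.
P = 0.000909 / 2.686×10⁻⁸ = 33850 N = 33.85 kN.
σ_{titanium alloy} = P/A₁ = 33850/2275 = 14.88 MPa, compressive.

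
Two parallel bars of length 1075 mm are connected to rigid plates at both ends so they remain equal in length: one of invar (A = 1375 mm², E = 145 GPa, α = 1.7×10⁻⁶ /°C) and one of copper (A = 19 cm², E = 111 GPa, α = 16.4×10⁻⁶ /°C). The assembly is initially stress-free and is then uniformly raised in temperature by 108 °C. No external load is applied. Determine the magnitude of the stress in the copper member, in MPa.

Both members must finish at the same length. With the larger α, the copper tends to over-expand; the plates restrain it, putting the copper in compression and the invar in tension. With no external load the two internal forces are equal and opposite, magnitude P.
Setting the final lengths equal and cancelling L: (α₁ − α₂)ΔT = P/(A₁E₁) + P/(A₂E₂).
|α₁ − α₂|·ΔT = 14.7×10⁻⁶ × 108 = 0.001588.
1/(A₁E₁) + 1/(A₂E₂) = 1/(1375×145×10³) + 1/(1900×111×10³) = 9.757×10⁻⁹ N⁻¹.
P = 0.001588 / 9.757×10⁻⁹ = 162700 N = 162.7 kN.
σ_{copper} = P/A₂ = 162700/1900 = 85.64 MPa, compressive.

σ ≈ 85.6 MPa (compressive)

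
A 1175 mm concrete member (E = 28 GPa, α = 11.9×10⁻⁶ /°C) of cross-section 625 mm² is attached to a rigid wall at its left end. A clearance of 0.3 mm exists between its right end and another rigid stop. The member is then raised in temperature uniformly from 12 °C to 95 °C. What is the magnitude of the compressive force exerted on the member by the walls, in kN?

Unrestrained expansion: δ_free = αΔT L = 11.9×10⁻⁶ × 83 × 1175 = 1.161 mm.
After closing the 0.3 mm clearance, 1.161 − 0.3 = 0.8605 mm of expansion remains to be suppressed by the wall.
So σ = E(δ_free − g)/L = 28×10³ × 0.8605/1175 = 20.51 MPa.
Force on the wall = σA = 20.51 × 625 mm² = 12.82 kN.

P ≈ 12.8 kN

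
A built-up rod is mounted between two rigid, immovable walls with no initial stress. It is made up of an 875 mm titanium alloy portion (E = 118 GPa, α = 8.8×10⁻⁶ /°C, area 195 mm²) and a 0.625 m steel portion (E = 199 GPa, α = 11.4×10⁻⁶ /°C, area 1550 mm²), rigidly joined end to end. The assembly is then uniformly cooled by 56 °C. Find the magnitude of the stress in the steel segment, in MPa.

If the supports were absent, the total length change would be Σ αᵢΔT Lᵢ = 8.8×10⁻⁶×56×875 + 11.4×10⁻⁶×56×625 = 0.8302 mm.
The walls prevent any net length change, so an axial force P (same in every segment) develops. Compatibility: P · Σ Lᵢ/(AᵢEᵢ) = δ_free.
The series flexibility is Σ Lᵢ/(AᵢEᵢ) = 875/(195×118×10³) + 625/(1550×199×10³) = 4.005×10⁻⁵ mm/N.
So P = 0.8302 / 4.005×10⁻⁵ = 20.73 kN, tensile.
σ_{steel} = P / A = 20730 / 1550 = 13.37 MPa.

σ ≈ 13.4 MPa (tensile)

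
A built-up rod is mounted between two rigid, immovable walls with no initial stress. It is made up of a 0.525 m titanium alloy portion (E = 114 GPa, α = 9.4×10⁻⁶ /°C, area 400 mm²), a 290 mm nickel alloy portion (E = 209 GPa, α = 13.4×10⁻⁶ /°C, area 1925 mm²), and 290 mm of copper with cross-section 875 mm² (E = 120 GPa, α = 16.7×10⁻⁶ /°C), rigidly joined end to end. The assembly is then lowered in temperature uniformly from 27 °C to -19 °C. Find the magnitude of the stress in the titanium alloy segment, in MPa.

If the supports were absent, the total length change would be Σ αᵢΔT Lᵢ = 9.4×10⁻⁶×46×525 + 13.4×10⁻⁶×46×290 + 16.7×10⁻⁶×46×290 = 0.6285 mm.
Since the ends are fixed, an axial force P builds up, equal in every segment, with P · Σ Lᵢ/(AᵢEᵢ) = δ_free.
The series flexibility is Σ Lᵢ/(AᵢEᵢ) = 525/(400×114×10³) + 290/(1925×209×10³) + 290/(875×120×10³) = 1.5×10⁻⁵ mm/N.
So P = 0.6285 / 1.5×10⁻⁵ = 41.91 kN, tensile.
σ_{titanium alloy} = P / A = 41910 / 400 = 104.8 MPa.

σ ≈ 105 MPa (tensile)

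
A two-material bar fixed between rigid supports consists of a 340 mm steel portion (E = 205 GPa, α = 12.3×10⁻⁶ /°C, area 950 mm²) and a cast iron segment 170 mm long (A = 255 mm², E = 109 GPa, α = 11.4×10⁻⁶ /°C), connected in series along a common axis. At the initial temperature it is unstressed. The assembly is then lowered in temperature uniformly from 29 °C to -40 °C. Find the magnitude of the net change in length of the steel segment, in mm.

Free thermal contraction of the whole bar: Σ αᵢΔT Lᵢ = 12.3×10⁻⁶×69×340 + 11.4×10⁻⁶×69×170 = 0.4223 mm.
Since the ends are fixed, an axial force P builds up, equal in every segment, with P · Σ Lᵢ/(AᵢEᵢ) = δ_free.
Σ Lᵢ/(AᵢEᵢ) = 340/(950×205×10³) + 170/(255×109×10³) = 7.862×10⁻⁶ mm/N.
So P = 0.4223 / 7.862×10⁻⁶ = 53.71 kN, tensile.
For the steel segment, free thermal change = 12.3×10⁻⁶×69×340 = 0.2886 mm and elastic change from P = 53710×340/(950×205×10³) = 0.09377 mm; these oppose, so the net change is 0.195 mm (segment shortens).

|ΔL| ≈ 0.195 mm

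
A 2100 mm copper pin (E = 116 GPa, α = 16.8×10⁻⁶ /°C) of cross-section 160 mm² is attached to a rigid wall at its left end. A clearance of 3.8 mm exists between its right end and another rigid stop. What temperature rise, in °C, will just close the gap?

Contact occurs when the free expansion equals the gap: αΔT L = 3.8 mm.
ΔT = 3.8 / (16.8×10⁻⁶ × 2100) = 107.7 °C.

ΔT ≈ 108 °C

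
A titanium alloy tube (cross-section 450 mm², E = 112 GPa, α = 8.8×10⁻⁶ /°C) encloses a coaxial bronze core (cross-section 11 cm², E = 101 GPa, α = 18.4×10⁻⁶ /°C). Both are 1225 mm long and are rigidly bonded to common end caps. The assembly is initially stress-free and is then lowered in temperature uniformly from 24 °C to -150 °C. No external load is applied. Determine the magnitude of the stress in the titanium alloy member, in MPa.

The bronze has the larger α, so on cooling it would change length more than the titanium alloy if both were free. The rigid plates force a common final length, so the bronze is put into tension and the titanium alloy into compression, with equal and opposite forces P (no external load).
Equating the net (thermal + elastic) strains gives |α₁ − α₂|·ΔT = P·[1/(A₁E₁) + 1/(A₂E₂)].
|α₁ − α₂|·ΔT = 9.6×10⁻⁶ × 174 = 0.00167.
1/(A₁E₁) + 1/(A₂E₂) = 1/(450×112×10³) + 1/(1100×101×10³) = 2.884×10⁻⁸ N⁻¹.
So P = 0.00167 / 2.884×10⁻⁸ = 57.92 kN.
σ_{titanium alloy} = P/A₁ = 57920/450 = 128.7 MPa, compressive.

σ ≈ 129 MPa (compressive)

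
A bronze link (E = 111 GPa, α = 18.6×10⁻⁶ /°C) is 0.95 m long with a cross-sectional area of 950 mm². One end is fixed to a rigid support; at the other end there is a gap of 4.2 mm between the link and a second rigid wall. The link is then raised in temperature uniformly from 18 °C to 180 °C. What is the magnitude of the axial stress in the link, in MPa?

Unrestrained expansion: δ_free = αΔT L = 18.6×10⁻⁶ × 162 × 950 = 2.863 mm.
Since δ_free = 2.86 mm is less than the 4.2 mm gap, the link never touches the wall. No axial force develops.

σ ≈ 0 MPa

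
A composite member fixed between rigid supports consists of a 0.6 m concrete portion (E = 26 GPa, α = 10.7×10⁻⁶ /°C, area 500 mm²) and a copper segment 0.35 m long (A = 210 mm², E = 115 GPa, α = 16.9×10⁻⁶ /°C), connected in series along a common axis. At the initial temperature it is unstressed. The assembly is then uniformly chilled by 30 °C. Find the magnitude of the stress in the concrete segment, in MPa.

Free thermal contraction of the whole bar: Σ αᵢΔT Lᵢ = 10.7×10⁻⁶×30×600 + 16.9×10⁻⁶×30×350 = 0.37 mm.
The walls prevent any net length change, so an axial force P (same in every segment) develops. Compatibility: P · Σ Lᵢ/(AᵢEᵢ) = δ_free.
The series flexibility is Σ Lᵢ/(AᵢEᵢ) = 600/(500×26×10³) + 350/(210×115×10³) = 6.065×10⁻⁵ mm/N.
P = 0.37 / 6.065×10⁻⁵ = 6102 N = 6.102 kN, tensile.
σ_{concrete} = P / A = 6102 / 500 = 12.2 MPa.

σ ≈ 12.2 MPa (tensile)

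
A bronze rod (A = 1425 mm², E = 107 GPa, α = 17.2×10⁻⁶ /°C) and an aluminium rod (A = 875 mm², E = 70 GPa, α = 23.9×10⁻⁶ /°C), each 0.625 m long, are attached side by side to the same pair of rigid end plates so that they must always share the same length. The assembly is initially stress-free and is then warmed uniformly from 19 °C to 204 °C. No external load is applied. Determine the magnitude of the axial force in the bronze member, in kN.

P ≈ 54.2 kN (tensile in the bronze)

Equilibrium of a rigid end plate with no external load gives equal and opposite internal forces ±P in the two members. Since α_{aluminium} > α_{bronze}, heating drives the aluminium into compression and the bronze into tension.
Compatibility of the two members (thermal + elastic change equal): (α₁ − α₂)ΔT = P·[1/(A₁E₁) + 1/(A₂E₂)].
|α₁ − α₂|·ΔT = 6.7×10⁻⁶ × 185 = 0.001239.
1/(A₁E₁) + 1/(A₂E₂) = 1/(1425×107×10³) + 1/(875×70×10³) = 2.288×10⁻⁸ N⁻¹.
So P = 0.001239 / 2.288×10⁻⁸ = 54.16 kN.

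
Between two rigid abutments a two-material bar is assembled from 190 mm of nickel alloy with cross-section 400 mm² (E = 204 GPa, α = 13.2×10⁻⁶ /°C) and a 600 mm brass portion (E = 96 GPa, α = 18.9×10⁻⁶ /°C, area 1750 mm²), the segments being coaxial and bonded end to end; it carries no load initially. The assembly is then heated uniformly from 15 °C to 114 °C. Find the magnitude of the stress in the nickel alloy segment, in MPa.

Free thermal expansion of the whole bar: Σ αᵢΔT Lᵢ = 13.2×10⁻⁶×99×190 + 18.9×10⁻⁶×99×600 = 1.371 mm.
Since the ends are fixed, an axial force P builds up, equal in every segment, with P · Σ Lᵢ/(AᵢEᵢ) = δ_free.
The series flexibility is Σ Lᵢ/(AᵢEᵢ) = 190/(400×204×10³) + 600/(1750×96×10³) = 5.9×10⁻⁶ mm/N.
So P = 1.371 / 5.9×10⁻⁶ = 232.4 kN, compressive.
σ_{nickel alloy} = P / A = 232400 / 400 = 580.9 MPa.

σ ≈ 581 MPa (compressive)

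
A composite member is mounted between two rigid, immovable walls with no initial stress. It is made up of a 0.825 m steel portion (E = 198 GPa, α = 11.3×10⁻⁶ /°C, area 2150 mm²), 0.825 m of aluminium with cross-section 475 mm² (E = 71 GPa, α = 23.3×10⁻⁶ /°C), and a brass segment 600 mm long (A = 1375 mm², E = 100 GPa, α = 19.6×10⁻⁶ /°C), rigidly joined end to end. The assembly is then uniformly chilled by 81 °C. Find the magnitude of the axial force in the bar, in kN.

With the walls removed the bar would change length by δ_free = Σ αᵢΔT Lᵢ = 11.3×10⁻⁶×81×825 + 23.3×10⁻⁶×81×825 + 19.6×10⁻⁶×81×600 = 3.265 mm.
The walls prevent any net length change, so an axial force P (same in every segment) develops. Compatibility: P · Σ Lᵢ/(AᵢEᵢ) = δ_free.
Σ Lᵢ/(AᵢEᵢ) = 825/(2150×198×10³) + 825/(475×71×10³) + 600/(1375×100×10³) = 3.076×10⁻⁵ mm/N.
So P = 3.265 / 3.076×10⁻⁵ = 106.1 kN, tensile.

P ≈ 106 kN (tensile)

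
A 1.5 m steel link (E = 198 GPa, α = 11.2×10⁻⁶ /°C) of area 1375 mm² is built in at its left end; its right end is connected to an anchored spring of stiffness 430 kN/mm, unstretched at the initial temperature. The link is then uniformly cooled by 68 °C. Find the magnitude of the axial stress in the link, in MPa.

The unrestrained thermal change is αΔT L = 11.2×10⁻⁶ × 68 × 1500 = 1.142 mm.
Let P be the tensile force in the spring. The link extends elastically by PL/(AE) and the spring stretches by P/k; together these equal δ_free.
So P = δ_free / [L/(AE) + 1/k] = 1.142 / [ 1500/(1375×198×10³) + 1/(430×10³) ].
P = 1.142 / 7.835×10⁻⁶ = 145800 N.
σ = P/A = 145800/1375 = 106 MPa.

σ ≈ 106 MPa (tensile)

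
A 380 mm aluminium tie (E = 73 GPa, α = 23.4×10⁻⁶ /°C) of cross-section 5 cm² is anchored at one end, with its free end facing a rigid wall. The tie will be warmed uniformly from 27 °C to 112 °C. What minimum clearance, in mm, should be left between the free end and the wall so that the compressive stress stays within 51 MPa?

g ≈ 0.49 mm

With no wall the tie would lengthen by αΔT L = 23.4×10⁻⁶ × 85 × 380 = 0.7558 mm.
At the allowable stress the elastic shortening the wall may impose is σL/E = 51 × 380 / (73×10³) = 0.2655 mm.
So the gap has to take up the difference, g_min = δ_free − σL/E = 0.7558 − 0.2655 = 0.4903 mm.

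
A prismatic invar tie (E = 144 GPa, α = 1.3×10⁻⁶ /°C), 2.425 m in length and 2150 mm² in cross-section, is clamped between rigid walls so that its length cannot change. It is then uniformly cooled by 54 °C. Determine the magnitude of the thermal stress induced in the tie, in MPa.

The supports are rigid, so the total axial strain is zero. The restrained thermal strain is ε = αΔT = 1.3×10⁻⁶ × 54 = 70.2×10⁻⁶.
Hence σ = E·αΔT = 144×10³ × 70.2×10⁻⁶ = 10.11 MPa, tensile.

σ ≈ 10.1 MPa (tensile)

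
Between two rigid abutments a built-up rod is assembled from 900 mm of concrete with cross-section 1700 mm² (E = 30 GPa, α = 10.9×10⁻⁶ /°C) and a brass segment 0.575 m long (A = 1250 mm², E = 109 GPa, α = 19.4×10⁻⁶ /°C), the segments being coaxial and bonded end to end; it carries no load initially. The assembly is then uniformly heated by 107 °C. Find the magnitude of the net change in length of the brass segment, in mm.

With the walls removed the bar would change length by δ_free = Σ αᵢΔT Lᵢ = 10.9×10⁻⁶×107×900 + 19.4×10⁻⁶×107×575 = 2.243 mm.
The rigid supports impose zero overall length change; the single axial force P common to all segments must satisfy P Σ Lᵢ/(AᵢEᵢ) = δ_free.
Σ Lᵢ/(AᵢEᵢ) = 900/(1700×30×10³) + 575/(1250×109×10³) = 2.187×10⁻⁵ mm/N.
So P = 2.243 / 2.187×10⁻⁵ = 102.6 kN, compressive.
For the brass segment, free thermal change = 19.4×10⁻⁶×107×575 = 1.194 mm and elastic change from P = 102600×575/(1250×109×10³) = 0.4329 mm; these oppose, so the net change is 0.761 mm (segment lengthens).

|ΔL| ≈ 0.761 mm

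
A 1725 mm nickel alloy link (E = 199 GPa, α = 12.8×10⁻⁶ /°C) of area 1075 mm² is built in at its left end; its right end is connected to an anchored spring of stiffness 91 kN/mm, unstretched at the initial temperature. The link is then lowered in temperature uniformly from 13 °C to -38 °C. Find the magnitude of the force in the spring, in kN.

P ≈ 59.1 kN

The unrestrained thermal change is αΔT L = 12.8×10⁻⁶ × 51 × 1725 = 1.126 mm.
Let P be the tensile force in the spring. The link extends elastically by PL/(AE) and the spring stretches by P/k; together these equal δ_free.
P [ L/(AE) + 1/k ] = δ_free → P [ 1725/(1075×199×10³) + 1/(91×10³) ] = 1.126.
P = 1.126 / 1.905×10⁻⁵ = 59100 N.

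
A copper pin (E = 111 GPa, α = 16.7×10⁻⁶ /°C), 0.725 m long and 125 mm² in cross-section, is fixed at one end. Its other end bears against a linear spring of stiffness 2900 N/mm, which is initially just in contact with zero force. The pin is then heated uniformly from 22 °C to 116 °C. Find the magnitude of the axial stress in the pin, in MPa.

Free thermal expansion: δ_free = αΔT L = 16.7×10⁻⁶ × 94 × 725 = 1.138 mm.
With a force P in the spring, the elastic change of the pin is PL/(AE) and that of the spring is P/k; compatibility requires their sum to equal δ_free.
So P = δ_free / [L/(AE) + 1/k] = 1.138 / [ 725/(125×111×10³) + 1/(2900) ].
P = 1.138 / 0.0003971 = 2866 N.
σ = P/A = 2866/125 = 22.93 MPa.

σ ≈ 22.9 MPa (compressive)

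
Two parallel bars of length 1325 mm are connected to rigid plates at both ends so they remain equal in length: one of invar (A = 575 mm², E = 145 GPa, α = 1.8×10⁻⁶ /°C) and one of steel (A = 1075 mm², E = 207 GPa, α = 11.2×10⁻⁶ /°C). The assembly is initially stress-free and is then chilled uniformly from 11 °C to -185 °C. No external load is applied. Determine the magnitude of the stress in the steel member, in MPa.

σ ≈ 104 MPa (tensile)

Equilibrium of a rigid end plate with no external load gives equal and opposite internal forces ±P in the two members. Since α_{steel} > α_{invar}, cooling drives the steel into tension and the invar into compression.
Equating the net (thermal + elastic) strains gives |α₁ − α₂|·ΔT = P·[1/(A₁E₁) + 1/(A₂E₂)].
|α₁ − α₂|·ΔT = 9.4×10⁻⁶ × 196 = 0.001842.
1/(A₁E₁) + 1/(A₂E₂) = 1/(575×145×10³) + 1/(1075×207×10³) = 1.649×10⁻⁸ N⁻¹.
So P = 0.001842 / 1.649×10⁻⁸ = 111.7 kN.
σ_{steel} = P/A₂ = 111700/1075 = 103.9 MPa, tensile.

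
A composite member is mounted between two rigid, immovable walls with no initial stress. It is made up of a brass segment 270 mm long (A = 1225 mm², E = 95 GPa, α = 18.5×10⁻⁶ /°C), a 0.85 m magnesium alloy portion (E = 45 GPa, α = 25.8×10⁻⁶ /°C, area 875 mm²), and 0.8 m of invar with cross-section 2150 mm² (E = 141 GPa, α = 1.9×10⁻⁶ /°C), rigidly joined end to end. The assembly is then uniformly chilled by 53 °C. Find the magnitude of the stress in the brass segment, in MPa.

σ ≈ 46.4 MPa (tensile)

With the walls removed the bar would change length by δ_free = Σ αᵢΔT Lᵢ = 18.5×10⁻⁶×53×270 + 25.8×10⁻⁶×53×850 + 1.9×10⁻⁶×53×800 = 1.508 mm.
The walls prevent any net length change, so an axial force P (same in every segment) develops. Compatibility: P · Σ Lᵢ/(AᵢEᵢ) = δ_free.
Σ Lᵢ/(AᵢEᵢ) = 270/(1225×95×10³) + 850/(875×45×10³) + 800/(2150×141×10³) = 2.655×10⁻⁵ mm/N.
Hence P = δ_free / Σ(L/AE) = 1.508/2.655×10⁻⁵ = 56.79 kN (tensile).
σ_{brass} = P / A = 56790 / 1225 = 46.36 MPa.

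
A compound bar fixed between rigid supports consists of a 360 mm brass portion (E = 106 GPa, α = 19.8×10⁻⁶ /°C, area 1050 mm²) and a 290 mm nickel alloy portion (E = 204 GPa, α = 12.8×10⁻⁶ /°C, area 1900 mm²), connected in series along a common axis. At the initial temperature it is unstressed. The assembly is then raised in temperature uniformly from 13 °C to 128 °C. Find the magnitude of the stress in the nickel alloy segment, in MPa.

σ ≈ 165 MPa (compressive)

Free thermal expansion of the whole bar: Σ αᵢΔT Lᵢ = 19.8×10⁻⁶×115×360 + 12.8×10⁻⁶×115×290 = 1.247 mm.
The rigid supports impose zero overall length change; the single axial force P common to all segments must satisfy P Σ Lᵢ/(AᵢEᵢ) = δ_free.
The series flexibility is Σ Lᵢ/(AᵢEᵢ) = 360/(1050×106×10³) + 290/(1900×204×10³) = 3.983×10⁻⁶ mm/N.
P = 1.247 / 3.983×10⁻⁶ = 313000 N = 313 kN, compressive.
σ_{nickel alloy} = P / A = 313000 / 1900 = 164.7 MPa.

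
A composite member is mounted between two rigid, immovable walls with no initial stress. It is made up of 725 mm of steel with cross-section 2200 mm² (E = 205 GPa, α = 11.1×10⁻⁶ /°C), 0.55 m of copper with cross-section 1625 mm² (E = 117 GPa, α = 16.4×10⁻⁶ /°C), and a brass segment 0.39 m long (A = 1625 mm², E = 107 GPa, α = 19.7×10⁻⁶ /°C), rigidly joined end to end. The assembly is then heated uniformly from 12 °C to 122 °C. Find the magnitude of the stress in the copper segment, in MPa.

Free thermal expansion of the whole bar: Σ αᵢΔT Lᵢ = 11.1×10⁻⁶×110×725 + 16.4×10⁻⁶×110×550 + 19.7×10⁻⁶×110×390 = 2.723 mm.
The walls prevent any net length change, so an axial force P (same in every segment) develops. Compatibility: P · Σ Lᵢ/(AᵢEᵢ) = δ_free.
The series flexibility is Σ Lᵢ/(AᵢEᵢ) = 725/(2200×205×10³) + 550/(1625×117×10³) + 390/(1625×107×10³) = 6.743×10⁻⁶ mm/N.
Hence P = δ_free / Σ(L/AE) = 2.723/6.743×10⁻⁶ = 403.7 kN (compressive).
σ_{copper} = P / A = 403700 / 1625 = 248.5 MPa.

σ ≈ 248 MPa (compressive)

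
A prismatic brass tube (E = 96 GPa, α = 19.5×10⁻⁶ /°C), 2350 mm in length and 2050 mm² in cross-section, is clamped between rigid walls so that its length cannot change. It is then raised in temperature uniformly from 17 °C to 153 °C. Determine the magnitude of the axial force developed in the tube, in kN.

The ends cannot move, so σ = EαΔT = 96×10³ × 19.5×10⁻⁶ × 136 = 254.6 MPa.
Then P = σA = 254.6 × 2050 mm² = 521.9 kN, compressive.

P ≈ 522 kN (compressive)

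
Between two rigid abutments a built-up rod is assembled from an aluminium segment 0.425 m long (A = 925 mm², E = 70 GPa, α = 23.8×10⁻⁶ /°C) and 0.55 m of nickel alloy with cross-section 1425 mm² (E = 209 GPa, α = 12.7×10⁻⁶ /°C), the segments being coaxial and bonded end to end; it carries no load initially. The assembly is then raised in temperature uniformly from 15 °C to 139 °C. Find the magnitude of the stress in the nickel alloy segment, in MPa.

σ ≈ 177 MPa (compressive)

With the walls removed the bar would change length by δ_free = Σ αᵢΔT Lᵢ = 23.8×10⁻⁶×124×425 + 12.7×10⁻⁶×124×550 = 2.12 mm.
The rigid supports impose zero overall length change; the single axial force P common to all segments must satisfy P Σ Lᵢ/(AᵢEᵢ) = δ_free.
Σ Lᵢ/(AᵢEᵢ) = 425/(925×70×10³) + 550/(1425×209×10³) = 8.41×10⁻⁶ mm/N.
P = 2.12 / 8.41×10⁻⁶ = 252100 N = 252.1 kN, compressive.
σ_{nickel alloy} = P / A = 252100 / 1425 = 176.9 MPa.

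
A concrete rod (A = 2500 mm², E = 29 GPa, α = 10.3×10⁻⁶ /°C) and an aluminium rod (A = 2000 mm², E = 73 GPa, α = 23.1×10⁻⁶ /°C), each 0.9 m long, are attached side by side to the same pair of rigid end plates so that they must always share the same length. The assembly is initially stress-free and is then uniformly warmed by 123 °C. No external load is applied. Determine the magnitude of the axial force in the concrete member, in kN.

P ≈ 76.3 kN (tensile in the concrete)

Equilibrium of a rigid end plate with no external load gives equal and opposite internal forces ±P in the two members. Since α_{aluminium} > α_{concrete}, heating drives the aluminium into compression and the concrete into tension.
Compatibility of the two members (thermal + elastic change equal): (α₁ − α₂)ΔT = P·[1/(A₁E₁) + 1/(A₂E₂)].
|α₁ − α₂|·ΔT = 12.8×10⁻⁶ × 123 = 0.001574.
1/(A₁E₁) + 1/(A₂E₂) = 1/(2500×29×10³) + 1/(2000×73×10³) = 2.064×10⁻⁸ N⁻¹.
So P = 0.001574 / 2.064×10⁻⁸ = 76.27 kN.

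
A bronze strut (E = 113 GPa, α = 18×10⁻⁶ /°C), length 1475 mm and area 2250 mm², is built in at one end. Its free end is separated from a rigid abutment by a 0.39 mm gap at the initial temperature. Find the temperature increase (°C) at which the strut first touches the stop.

ΔT ≈ 14.7 °C

Contact occurs when the free expansion equals the gap: αΔT L = 0.39 mm.
ΔT = 0.39 / (18×10⁻⁶ × 1475) = 14.69 °C.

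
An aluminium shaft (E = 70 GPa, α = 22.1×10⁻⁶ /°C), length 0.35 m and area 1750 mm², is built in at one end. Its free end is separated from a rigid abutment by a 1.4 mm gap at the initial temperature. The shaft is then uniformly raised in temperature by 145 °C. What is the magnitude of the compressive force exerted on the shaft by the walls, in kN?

P ≈ 0 kN

If the wall were absent the shaft would grow by αΔT L = 22.1×10⁻⁶ × 145 × 350 = 1.122 mm.
This is smaller than the 1.4 mm clearance, so the shaft expands freely without reaching the stop — the stress is zero.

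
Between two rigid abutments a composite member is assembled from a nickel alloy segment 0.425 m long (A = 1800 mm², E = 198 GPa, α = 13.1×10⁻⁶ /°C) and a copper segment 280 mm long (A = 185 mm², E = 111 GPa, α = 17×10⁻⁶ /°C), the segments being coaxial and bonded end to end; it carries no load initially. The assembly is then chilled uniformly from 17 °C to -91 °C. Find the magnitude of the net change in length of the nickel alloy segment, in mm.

|ΔL| ≈ 0.512 mm

If the supports were absent, the total length change would be Σ αᵢΔT Lᵢ = 13.1×10⁻⁶×108×425 + 17×10⁻⁶×108×280 = 1.115 mm.
The walls prevent any net length change, so an axial force P (same in every segment) develops. Compatibility: P · Σ Lᵢ/(AᵢEᵢ) = δ_free.
The series flexibility is Σ Lᵢ/(AᵢEᵢ) = 425/(1800×198×10³) + 280/(185×111×10³) = 1.483×10⁻⁵ mm/N.
So P = 1.115 / 1.483×10⁻⁵ = 75.22 kN, tensile.
For the nickel alloy segment, free thermal change = 13.1×10⁻⁶×108×425 = 0.6013 mm and elastic change from P = 75220×425/(1800×198×10³) = 0.0897 mm; these oppose, so the net change is 0.512 mm (segment shortens).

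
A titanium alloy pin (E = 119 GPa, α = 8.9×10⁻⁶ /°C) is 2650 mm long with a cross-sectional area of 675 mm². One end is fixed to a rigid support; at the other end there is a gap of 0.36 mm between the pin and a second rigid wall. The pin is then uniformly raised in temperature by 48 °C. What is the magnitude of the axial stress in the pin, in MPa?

σ ≈ 34.7 MPa (compressive)

If the wall were absent the pin would grow by αΔT L = 8.9×10⁻⁶ × 48 × 2650 = 1.132 mm.
This exceeds the 0.36 mm gap, so the wall pushes back. The portion of expansion that must be recovered elastically is δ_free − gap = 1.132 − 0.36 = 0.7721 mm.
Compatibility: PL/(AE) = 0.7721 mm, so σ = P/A = E × (0.7721/2650) = 34.67 MPa.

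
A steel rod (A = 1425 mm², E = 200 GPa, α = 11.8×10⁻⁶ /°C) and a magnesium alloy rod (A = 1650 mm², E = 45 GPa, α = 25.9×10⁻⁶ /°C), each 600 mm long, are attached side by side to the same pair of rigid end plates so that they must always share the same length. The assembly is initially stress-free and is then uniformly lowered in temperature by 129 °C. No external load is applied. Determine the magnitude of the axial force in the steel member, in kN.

Both members must finish at the same length. With the larger α, the magnesium alloy tends to over-contract; the plates restrain it, putting the magnesium alloy in tension and the steel in compression. With no external load the two internal forces are equal and opposite, magnitude P.
Equating the net (thermal + elastic) strains gives |α₁ − α₂|·ΔT = P·[1/(A₁E₁) + 1/(A₂E₂)].
|α₁ − α₂|·ΔT = 14.1×10⁻⁶ × 129 = 0.001819.
1/(A₁E₁) + 1/(A₂E₂) = 1/(1425×200×10³) + 1/(1650×45×10³) = 1.698×10⁻⁸ N⁻¹.
So P = 0.001819 / 1.698×10⁻⁸ = 107.1 kN.

P ≈ 107 kN (compressive in the steel)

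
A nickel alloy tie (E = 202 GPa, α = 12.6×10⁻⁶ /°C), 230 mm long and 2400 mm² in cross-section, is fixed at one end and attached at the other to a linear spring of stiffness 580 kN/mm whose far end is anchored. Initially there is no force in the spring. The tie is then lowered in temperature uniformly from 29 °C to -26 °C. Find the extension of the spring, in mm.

If the spring were absent the tie would shorten by αΔT L = 12.6×10⁻⁶ × 55 × 230 = 0.1594 mm.
With a force P in the spring, the elastic change of the tie is PL/(AE) and that of the spring is P/k; compatibility requires their sum to equal δ_free.
So P = δ_free / [L/(AE) + 1/k] = 0.1594 / [ 230/(2400×202×10³) + 1/(580×10³) ].
P = 0.1594 / 2.199×10⁻⁶ = 72500 N.
Spring extension = P/k = 72500/(580×10³) = 0.125 mm.

δ ≈ 0.125 mm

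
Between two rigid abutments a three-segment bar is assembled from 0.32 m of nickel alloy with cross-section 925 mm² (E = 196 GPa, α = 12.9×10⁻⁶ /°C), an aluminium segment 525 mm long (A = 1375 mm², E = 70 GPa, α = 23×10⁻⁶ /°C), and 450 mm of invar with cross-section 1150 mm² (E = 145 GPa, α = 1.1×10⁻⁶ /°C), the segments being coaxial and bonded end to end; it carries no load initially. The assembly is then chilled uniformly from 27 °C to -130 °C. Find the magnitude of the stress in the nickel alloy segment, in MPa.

If the supports were absent, the total length change would be Σ αᵢΔT Lᵢ = 12.9×10⁻⁶×157×320 + 23×10⁻⁶×157×525 + 1.1×10⁻⁶×157×450 = 2.622 mm.
Since the ends are fixed, an axial force P builds up, equal in every segment, with P · Σ Lᵢ/(AᵢEᵢ) = δ_free.
Σ Lᵢ/(AᵢEᵢ) = 320/(925×196×10³) + 525/(1375×70×10³) + 450/(1150×145×10³) = 9.918×10⁻⁶ mm/N.
So P = 2.622 / 9.918×10⁻⁶ = 264.3 kN, tensile.
σ_{nickel alloy} = P / A = 264300 / 925 = 285.8 MPa.

σ ≈ 286 MPa (tensile)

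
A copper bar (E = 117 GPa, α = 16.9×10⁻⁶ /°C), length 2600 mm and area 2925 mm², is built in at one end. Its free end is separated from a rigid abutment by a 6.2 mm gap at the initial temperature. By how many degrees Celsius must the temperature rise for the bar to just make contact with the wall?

ΔT ≈ 141 °C

Contact occurs when the free expansion equals the gap: αΔT L = 6.2 mm.
ΔT = 6.2 / (16.9×10⁻⁶ × 2600) = 141.1 °C.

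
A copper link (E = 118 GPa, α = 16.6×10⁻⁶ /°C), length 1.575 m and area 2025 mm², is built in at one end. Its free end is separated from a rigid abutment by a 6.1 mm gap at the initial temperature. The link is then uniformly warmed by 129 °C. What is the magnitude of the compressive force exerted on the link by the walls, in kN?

P ≈ 0 kN

Unrestrained expansion: δ_free = αΔT L = 16.6×10⁻⁶ × 129 × 1575 = 3.373 mm.
Since δ_free = 3.37 mm is less than the 6.1 mm gap, the link never touches the wall. No axial force develops.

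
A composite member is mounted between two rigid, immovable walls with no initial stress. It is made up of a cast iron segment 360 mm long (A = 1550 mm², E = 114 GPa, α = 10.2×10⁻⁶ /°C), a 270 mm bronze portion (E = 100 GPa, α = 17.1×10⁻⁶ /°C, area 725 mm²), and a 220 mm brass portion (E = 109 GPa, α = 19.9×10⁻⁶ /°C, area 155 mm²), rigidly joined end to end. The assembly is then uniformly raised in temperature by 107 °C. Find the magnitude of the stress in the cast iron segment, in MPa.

σ ≈ 46.6 MPa (compressive)

If the supports were absent, the total length change would be Σ αᵢΔT Lᵢ = 10.2×10⁻⁶×107×360 + 17.1×10⁻⁶×107×270 + 19.9×10⁻⁶×107×220 = 1.355 mm.
The walls prevent any net length change, so an axial force P (same in every segment) develops. Compatibility: P · Σ Lᵢ/(AᵢEᵢ) = δ_free.
The series flexibility is Σ Lᵢ/(AᵢEᵢ) = 360/(1550×114×10³) + 270/(725×100×10³) + 220/(155×109×10³) = 1.878×10⁻⁵ mm/N.
Hence P = δ_free / Σ(L/AE) = 1.355/1.878×10⁻⁵ = 72.16 kN (compressive).
σ_{cast iron} = P / A = 72160 / 1550 = 46.55 MPa.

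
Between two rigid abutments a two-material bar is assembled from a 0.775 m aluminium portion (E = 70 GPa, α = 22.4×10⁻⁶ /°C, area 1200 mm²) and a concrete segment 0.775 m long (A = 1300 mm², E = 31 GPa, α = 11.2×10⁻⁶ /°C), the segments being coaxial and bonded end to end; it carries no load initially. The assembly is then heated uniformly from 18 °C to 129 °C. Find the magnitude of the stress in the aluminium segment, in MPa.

With the walls removed the bar would change length by δ_free = Σ αᵢΔT Lᵢ = 22.4×10⁻⁶×111×775 + 11.2×10⁻⁶×111×775 = 2.89 mm.
The rigid supports impose zero overall length change; the single axial force P common to all segments must satisfy P Σ Lᵢ/(AᵢEᵢ) = δ_free.
The series flexibility is Σ Lᵢ/(AᵢEᵢ) = 775/(1200×70×10³) + 775/(1300×31×10³) = 2.846×10⁻⁵ mm/N.
Hence P = δ_free / Σ(L/AE) = 2.89/2.846×10⁻⁵ = 101.6 kN (compressive).
σ_{aluminium} = P / A = 101600 / 1200 = 84.64 MPa.

σ ≈ 84.6 MPa (compressive)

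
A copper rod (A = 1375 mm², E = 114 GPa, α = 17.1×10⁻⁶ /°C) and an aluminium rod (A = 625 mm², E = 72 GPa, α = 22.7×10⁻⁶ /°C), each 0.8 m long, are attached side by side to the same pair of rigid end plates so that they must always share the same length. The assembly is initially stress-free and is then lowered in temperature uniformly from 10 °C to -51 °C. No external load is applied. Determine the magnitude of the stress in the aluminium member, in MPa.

σ ≈ 19.1 MPa (tensile)

Both members must finish at the same length. With the larger α, the aluminium tends to over-contract; the plates restrain it, putting the aluminium in tension and the copper in compression. With no external load the two internal forces are equal and opposite, magnitude P.
Compatibility of the two members (thermal + elastic change equal): (α₁ − α₂)ΔT = P·[1/(A₁E₁) + 1/(A₂E₂)].
|α₁ − α₂|·ΔT = 5.6×10⁻⁶ × 61 = 0.0003416.
1/(A₁E₁) + 1/(A₂E₂) = 1/(1375×114×10³) + 1/(625×72×10³) = 2.86×10⁻⁸ N⁻¹.
P = 0.0003416 / 2.86×10⁻⁸ = 11940 N = 11.94 kN.
σ_{aluminium} = P/A₂ = 11940/625 = 19.11 MPa, tensile.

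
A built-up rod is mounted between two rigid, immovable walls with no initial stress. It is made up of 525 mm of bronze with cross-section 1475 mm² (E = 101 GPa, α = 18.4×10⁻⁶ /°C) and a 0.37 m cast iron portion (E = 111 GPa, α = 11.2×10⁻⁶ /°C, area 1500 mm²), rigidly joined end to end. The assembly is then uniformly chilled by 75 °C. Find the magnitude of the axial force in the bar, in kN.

P ≈ 180 kN (tensile)

With the walls removed the bar would change length by δ_free = Σ αᵢΔT Lᵢ = 18.4×10⁻⁶×75×525 + 11.2×10⁻⁶×75×370 = 1.035 mm.
The walls prevent any net length change, so an axial force P (same in every segment) develops. Compatibility: P · Σ Lᵢ/(AᵢEᵢ) = δ_free.
Σ Lᵢ/(AᵢEᵢ) = 525/(1475×101×10³) + 370/(1500×111×10³) = 5.746×10⁻⁶ mm/N.
P = 1.035 / 5.746×10⁻⁶ = 180200 N = 180.2 kN, tensile.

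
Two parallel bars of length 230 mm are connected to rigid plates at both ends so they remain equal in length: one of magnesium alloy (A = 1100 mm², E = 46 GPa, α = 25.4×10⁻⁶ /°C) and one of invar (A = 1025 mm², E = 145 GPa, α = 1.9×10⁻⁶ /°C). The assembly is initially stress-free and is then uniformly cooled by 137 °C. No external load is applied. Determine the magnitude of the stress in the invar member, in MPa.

Equilibrium of a rigid end plate with no external load gives equal and opposite internal forces ±P in the two members. Since α_{magnesium alloy} > α_{invar}, cooling drives the magnesium alloy into tension and the invar into compression.
Equating the net (thermal + elastic) strains gives |α₁ − α₂|·ΔT = P·[1/(A₁E₁) + 1/(A₂E₂)].
|α₁ − α₂|·ΔT = 23.5×10⁻⁶ × 137 = 0.003219.
1/(A₁E₁) + 1/(A₂E₂) = 1/(1100×46×10³) + 1/(1025×145×10³) = 2.649×10⁻⁸ N⁻¹.
P = 0.003219 / 2.649×10⁻⁸ = 121500 N = 121.5 kN.
σ_{invar} = P/A₂ = 121500/1025 = 118.6 MPa, compressive.

σ ≈ 119 MPa (compressive)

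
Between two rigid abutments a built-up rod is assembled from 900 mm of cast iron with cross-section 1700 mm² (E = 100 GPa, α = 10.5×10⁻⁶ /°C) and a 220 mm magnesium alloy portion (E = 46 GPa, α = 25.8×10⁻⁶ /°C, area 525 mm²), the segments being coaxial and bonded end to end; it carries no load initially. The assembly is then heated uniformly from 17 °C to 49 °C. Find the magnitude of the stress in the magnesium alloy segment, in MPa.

σ ≈ 64 MPa (compressive)

If the supports were absent, the total length change would be Σ αᵢΔT Lᵢ = 10.5×10⁻⁶×32×900 + 25.8×10⁻⁶×32×220 = 0.484 mm.
The rigid supports impose zero overall length change; the single axial force P common to all segments must satisfy P Σ Lᵢ/(AᵢEᵢ) = δ_free.
Σ Lᵢ/(AᵢEᵢ) = 900/(1700×100×10³) + 220/(525×46×10³) = 1.44×10⁻⁵ mm/N.
Hence P = δ_free / Σ(L/AE) = 0.484/1.44×10⁻⁵ = 33.6 kN (compressive).
σ_{magnesium alloy} = P / A = 33600 / 525 = 64.01 MPa.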